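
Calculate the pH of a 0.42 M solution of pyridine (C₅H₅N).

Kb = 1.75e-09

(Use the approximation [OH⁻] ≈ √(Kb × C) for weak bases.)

[OH⁻] = √(Kb × C) = √(1.75e-09 × 0.42) = 2.7111e-05. pOH = 4.57, pH = 14 - pOH

pH = 9.43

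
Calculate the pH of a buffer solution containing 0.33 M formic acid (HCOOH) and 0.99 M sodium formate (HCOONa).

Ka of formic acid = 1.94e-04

pKa = -log(1.94e-04) = 3.71. pH = pKa + log([A⁻]/[HA]) = 3.71 + log(0.99/0.33)

pH = 4.19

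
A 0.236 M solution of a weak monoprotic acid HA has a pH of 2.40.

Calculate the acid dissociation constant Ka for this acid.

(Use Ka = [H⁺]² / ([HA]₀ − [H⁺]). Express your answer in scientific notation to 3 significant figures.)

[H⁺] = 10^(−pH) = 10^(−2.40) = 3.981e-03 M. For HA ⇌ H⁺ + A⁻, Ka = [H⁺][A⁻]/[HA] = [H⁺]² / ([HA]₀ − [H⁺]) = (3.981e-03)² / (0.236 − 3.981e-03) = 6.83e-05.

K_a = 6.83e-05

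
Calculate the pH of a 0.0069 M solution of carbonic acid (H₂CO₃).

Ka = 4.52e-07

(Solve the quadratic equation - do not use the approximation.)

x² + Ka×x - Ka×C = 0. Using quadratic formula: [H⁺] = 5.5621e-05

pH = 4.25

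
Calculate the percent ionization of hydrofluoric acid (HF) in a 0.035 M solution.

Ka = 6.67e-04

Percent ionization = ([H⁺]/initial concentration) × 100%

Using Ka equilibrium: x² + Ka×x - Ka×C = 0. Solving: [H⁺] = 4.5097e-03. Percent = (4.5097e-03/0.035) × 100

Percent ionization = 12.9%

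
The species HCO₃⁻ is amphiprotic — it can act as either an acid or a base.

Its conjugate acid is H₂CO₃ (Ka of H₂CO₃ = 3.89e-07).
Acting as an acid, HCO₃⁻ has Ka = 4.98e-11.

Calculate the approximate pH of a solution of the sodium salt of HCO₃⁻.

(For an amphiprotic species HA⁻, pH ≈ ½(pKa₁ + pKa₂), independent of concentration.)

pKa₁ = -log(3.89e-07) = 6.41; pKa₂ = -log(4.98e-11) = 10.30. For an amphiprotic species, pH ≈ ½(pKa₁ + pKa₂) = ½(6.41 + 10.30) = 8.36.

pH = 8.36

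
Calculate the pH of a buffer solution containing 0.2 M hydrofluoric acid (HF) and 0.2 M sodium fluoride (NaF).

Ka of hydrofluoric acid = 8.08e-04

pKa = -log(8.08e-04) = 3.09. pH = pKa + log([A⁻]/[HA]) = 3.09 + log(0.2/0.2)

pH = 3.09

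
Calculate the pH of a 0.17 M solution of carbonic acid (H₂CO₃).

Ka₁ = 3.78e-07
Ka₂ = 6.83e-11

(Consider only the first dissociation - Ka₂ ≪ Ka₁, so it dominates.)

First dissociation dominates. From Ka₁ = [H⁺][HA⁻]/[H₂A], x² + Ka₁·x − Ka₁·C = 0 with C = 0.17 M and Ka₁ = 3.78e-07. Solving: [H⁺] = (−Ka₁ + √(Ka₁² + 4·Ka₁·C)) / 2 = 2.5331e-04 M. pH = -log(2.5331e-04) = 3.60.

pH = 3.60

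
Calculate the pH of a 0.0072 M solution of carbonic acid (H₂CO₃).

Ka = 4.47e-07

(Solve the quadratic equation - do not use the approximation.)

x² + Ka×x - Ka×C = 0. Using quadratic formula: [H⁺] = 5.6508e-05

pH = 4.25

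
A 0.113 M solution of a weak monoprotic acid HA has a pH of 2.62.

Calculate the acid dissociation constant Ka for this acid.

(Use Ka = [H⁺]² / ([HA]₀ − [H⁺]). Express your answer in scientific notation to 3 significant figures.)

[H⁺] = 10^(−pH) = 10^(−2.62) = 2.399e-03 M. For HA ⇌ H⁺ + A⁻, Ka = [H⁺][A⁻]/[HA] = [H⁺]² / ([HA]₀ − [H⁺]) = (2.399e-03)² / (0.113 − 2.399e-03) = 5.20e-05.

K_a = 5.20e-05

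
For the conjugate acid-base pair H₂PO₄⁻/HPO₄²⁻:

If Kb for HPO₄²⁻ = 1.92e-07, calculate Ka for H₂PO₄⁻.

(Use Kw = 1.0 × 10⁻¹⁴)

For a conjugate pair Ka × Kb = Kw, so Ka = Kw/Kb = 1.0 × 10⁻¹⁴ / 1.92e-07 = 5.21e-08.

K_a = 5.21e-08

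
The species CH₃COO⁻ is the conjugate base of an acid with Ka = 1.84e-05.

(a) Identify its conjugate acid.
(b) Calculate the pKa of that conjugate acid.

(a) The conjugate acid is formed by adding one H⁺ to CH₃COO⁻, giving CH₃COOH. (b) pKa = -log(Ka) = -log(1.84e-05) = 4.74.

Conjugate acid: CH₃COOH; pK_a = 4.74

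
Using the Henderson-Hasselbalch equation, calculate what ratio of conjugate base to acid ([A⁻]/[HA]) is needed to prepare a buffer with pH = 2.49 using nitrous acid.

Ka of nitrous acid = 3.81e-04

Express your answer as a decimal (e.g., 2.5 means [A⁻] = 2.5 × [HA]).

pKa = -log(3.81e-04) = 3.4191. pH = pKa + log([A⁻]/[HA]), so log([A⁻]/[HA]) = pH − pKa = 2.49 − 3.4191 = -0.9291. [A⁻]/[HA] = 10^(-0.9291) = 0.118

[A⁻]/[HA] = 0.118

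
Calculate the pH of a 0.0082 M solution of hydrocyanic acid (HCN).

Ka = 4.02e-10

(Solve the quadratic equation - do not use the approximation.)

x² + Ka×x - Ka×C = 0. Using quadratic formula: [H⁺] = 1.8154e-06

pH = 5.74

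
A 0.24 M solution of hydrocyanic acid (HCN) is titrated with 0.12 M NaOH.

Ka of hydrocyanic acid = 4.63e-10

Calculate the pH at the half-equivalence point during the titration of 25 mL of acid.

At half-equivalence [HA] = [A⁻], so Henderson-Hasselbalch gives pH = pKa = -log(4.63e-10) = 9.33.

pH = pKa = 9.33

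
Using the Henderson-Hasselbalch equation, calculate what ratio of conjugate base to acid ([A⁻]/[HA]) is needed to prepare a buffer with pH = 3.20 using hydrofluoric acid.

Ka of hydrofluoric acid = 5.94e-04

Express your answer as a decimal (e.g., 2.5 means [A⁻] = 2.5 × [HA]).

pKa = -log(5.94e-04) = 3.2262. pH = pKa + log([A⁻]/[HA]), so log([A⁻]/[HA]) = pH − pKa = 3.20 − 3.2262 = -0.0262. [A⁻]/[HA] = 10^(-0.0262) = 0.941

[A⁻]/[HA] = 0.941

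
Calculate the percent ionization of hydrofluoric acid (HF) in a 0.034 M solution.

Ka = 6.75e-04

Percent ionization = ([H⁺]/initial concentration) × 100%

Using Ka equilibrium: x² + Ka×x - Ka×C = 0. Solving: [H⁺] = 4.4650e-03. Percent = (4.4650e-03/0.034) × 100

Percent ionization = 13.1%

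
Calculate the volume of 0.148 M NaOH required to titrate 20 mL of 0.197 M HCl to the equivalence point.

At equivalence: moles acid = moles base. moles HCl = 0.197 × 20/1000 = 0.00394 mol. V_base = moles / 0.148 × 1000 = 26.6 mL.

V_{base} = 26.6 mL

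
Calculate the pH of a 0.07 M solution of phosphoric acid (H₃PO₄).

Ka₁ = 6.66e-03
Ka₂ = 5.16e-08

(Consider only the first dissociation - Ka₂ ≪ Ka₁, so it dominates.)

First dissociation dominates. From Ka₁ = [H⁺][HA⁻]/[H₂A], x² + Ka₁·x − Ka₁·C = 0 with C = 0.07 M and Ka₁ = 6.66e-03. Solving: [H⁺] = (−Ka₁ + √(Ka₁² + 4·Ka₁·C)) / 2 = 1.8517e-02 M. pH = -log(1.8517e-02) = 1.73.

pH = 1.73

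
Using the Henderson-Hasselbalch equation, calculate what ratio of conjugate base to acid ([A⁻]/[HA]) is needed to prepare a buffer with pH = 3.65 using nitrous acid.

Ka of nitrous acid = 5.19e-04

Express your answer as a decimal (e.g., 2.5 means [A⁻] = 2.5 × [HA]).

pKa = -log(5.19e-04) = 3.2848. pH = pKa + log([A⁻]/[HA]), so log([A⁻]/[HA]) = pH − pKa = 3.65 − 3.2848 = 0.3652. [A⁻]/[HA] = 10^(0.3652) = 2.32

[A⁻]/[HA] = 2.32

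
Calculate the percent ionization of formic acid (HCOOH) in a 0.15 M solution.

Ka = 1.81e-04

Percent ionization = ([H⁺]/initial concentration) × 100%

Using Ka equilibrium: x² + Ka×x - Ka×C = 0. Solving: [H⁺] = 5.1209e-03. Percent = (5.1209e-03/0.15) × 100

Percent ionization = 3.41%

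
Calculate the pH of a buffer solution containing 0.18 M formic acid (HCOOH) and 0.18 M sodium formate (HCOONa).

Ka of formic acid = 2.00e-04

pKa = -log(2.00e-04) = 3.70. pH = pKa + log([A⁻]/[HA]) = 3.70 + log(0.18/0.18)

pH = 3.70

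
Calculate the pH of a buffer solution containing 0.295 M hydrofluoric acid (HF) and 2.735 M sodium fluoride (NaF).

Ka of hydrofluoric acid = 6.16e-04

pKa = -log(6.16e-04) = 3.21. pH = pKa + log([A⁻]/[HA]) = 3.21 + log(2.735/0.295)

pH = 4.18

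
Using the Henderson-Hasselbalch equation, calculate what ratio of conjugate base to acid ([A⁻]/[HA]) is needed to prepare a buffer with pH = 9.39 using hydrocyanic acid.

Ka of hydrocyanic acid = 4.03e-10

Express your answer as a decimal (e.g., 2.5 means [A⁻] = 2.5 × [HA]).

pKa = -log(4.03e-10) = 9.3947. pH = pKa + log([A⁻]/[HA]), so log([A⁻]/[HA]) = pH − pKa = 9.39 − 9.3947 = -0.0047. [A⁻]/[HA] = 10^(-0.0047) = 0.989

[A⁻]/[HA] = 0.989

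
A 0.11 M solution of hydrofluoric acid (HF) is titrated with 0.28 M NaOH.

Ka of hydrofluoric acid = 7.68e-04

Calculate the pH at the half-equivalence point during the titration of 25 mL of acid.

At half-equivalence [HA] = [A⁻], so Henderson-Hasselbalch gives pH = pKa = -log(7.68e-04) = 3.11.

pH = pKa = 3.11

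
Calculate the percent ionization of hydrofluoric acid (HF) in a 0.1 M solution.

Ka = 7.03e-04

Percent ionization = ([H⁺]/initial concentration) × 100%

Using Ka equilibrium: x² + Ka×x - Ka×C = 0. Solving: [H⁺] = 8.0404e-03. Percent = (8.0404e-03/0.1) × 100

Percent ionization = 8.04%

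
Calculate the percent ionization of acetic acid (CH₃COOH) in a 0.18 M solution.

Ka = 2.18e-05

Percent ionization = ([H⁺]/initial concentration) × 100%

Using Ka equilibrium: x² + Ka×x - Ka×C = 0. Solving: [H⁺] = 1.9700e-03. Percent = (1.9700e-03/0.18) × 100

Percent ionization = 1.09%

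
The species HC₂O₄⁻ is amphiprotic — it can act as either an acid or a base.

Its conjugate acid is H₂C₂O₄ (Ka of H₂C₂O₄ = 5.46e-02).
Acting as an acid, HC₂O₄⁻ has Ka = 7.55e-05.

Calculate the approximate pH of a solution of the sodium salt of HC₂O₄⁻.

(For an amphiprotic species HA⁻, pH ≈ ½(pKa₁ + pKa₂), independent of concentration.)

pKa₁ = -log(5.46e-02) = 1.26; pKa₂ = -log(7.55e-05) = 4.12. For an amphiprotic species, pH ≈ ½(pKa₁ + pKa₂) = ½(1.26 + 4.12) = 2.69.

pH = 2.69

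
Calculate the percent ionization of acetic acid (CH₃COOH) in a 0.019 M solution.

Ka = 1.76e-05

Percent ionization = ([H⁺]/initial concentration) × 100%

Using Ka equilibrium: x² + Ka×x - Ka×C = 0. Solving: [H⁺] = 5.6954e-04. Percent = (5.6954e-04/0.019) × 100

Percent ionization = 3%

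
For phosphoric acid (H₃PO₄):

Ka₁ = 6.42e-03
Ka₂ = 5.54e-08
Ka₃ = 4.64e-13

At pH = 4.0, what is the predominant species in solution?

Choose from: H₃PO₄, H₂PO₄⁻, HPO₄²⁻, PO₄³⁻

pKa₁ = 2.19, pKa₂ = 7.26, pKa₃ = 12.33. For a polyprotic acid the predominant species crosses at each pKa: below pKa_n the protonated form dominates, above it the deprotonated form does. At pH = 4.0, the predominant species is H₂PO₄⁻.

H₂PO₄⁻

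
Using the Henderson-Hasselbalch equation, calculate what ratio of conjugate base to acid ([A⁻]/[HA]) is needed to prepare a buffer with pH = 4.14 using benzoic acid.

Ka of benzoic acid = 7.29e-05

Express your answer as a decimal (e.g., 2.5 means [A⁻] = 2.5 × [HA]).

pKa = -log(7.29e-05) = 4.1373. pH = pKa + log([A⁻]/[HA]), so log([A⁻]/[HA]) = pH − pKa = 4.14 − 4.1373 = 0.0027. [A⁻]/[HA] = 10^(0.0027) = 1.01

[A⁻]/[HA] = 1.01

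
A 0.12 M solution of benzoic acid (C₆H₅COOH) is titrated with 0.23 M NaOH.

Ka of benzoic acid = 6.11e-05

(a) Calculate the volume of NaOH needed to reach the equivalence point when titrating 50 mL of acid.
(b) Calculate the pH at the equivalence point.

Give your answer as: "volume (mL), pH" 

moles acid = 0.12 × 50/1000 = 0.006 mol; V_base = moles/0.23 × 1000 = 26.1 mL. At equivalence only the conjugate base is present: [A⁻] = 0.006/0.076 = 7.8857e-02 M. Kb = Kw/Ka = 1.64e-10; [OH⁻] = √(Kb × [A⁻]) = 3.5925e-06; pOH = 5.44; pH = 14 - pOH = 8.56.

V = 26.1 mL, pH = 8.56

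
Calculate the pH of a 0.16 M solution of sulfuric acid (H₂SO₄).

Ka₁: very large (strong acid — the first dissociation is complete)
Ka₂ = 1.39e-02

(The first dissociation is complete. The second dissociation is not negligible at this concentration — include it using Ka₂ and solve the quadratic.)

First dissociation is complete: [H⁺]₀ = [HSO₄⁻]₀ = C = 0.16 M. Second dissociation HSO₄⁻ ⇌ H⁺ + SO₄²⁻: let x = [SO₄²⁻]. Ka₂ = (C + x)·x / (C − x) = 1.39e-02 → x² + (C + Ka₂)·x − Ka₂·C = 0 → x² + 0.17390·x − 2.224e-03 = 0. x = (−0.17390 + √(0.17390² + 4 × 2.224e-03)) / 2 = 1.1966e-02 M. [H⁺] = C + x = 0.16 + 1.1966e-02 = 1.7197e-01 M. pH = -log(1.7197e-01) = 0.76.

pH = 0.76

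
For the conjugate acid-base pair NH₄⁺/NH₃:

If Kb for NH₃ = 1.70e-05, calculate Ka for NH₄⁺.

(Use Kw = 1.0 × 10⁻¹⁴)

For a conjugate pair Ka × Kb = Kw, so Ka = Kw/Kb = 1.0 × 10⁻¹⁴ / 1.70e-05 = 5.88e-10.

K_a = 5.88e-10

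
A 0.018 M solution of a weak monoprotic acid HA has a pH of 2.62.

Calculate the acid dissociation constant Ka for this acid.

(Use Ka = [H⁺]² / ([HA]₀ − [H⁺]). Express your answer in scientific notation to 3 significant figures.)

[H⁺] = 10^(−pH) = 10^(−2.62) = 2.399e-03 M. For HA ⇌ H⁺ + A⁻, Ka = [H⁺][A⁻]/[HA] = [H⁺]² / ([HA]₀ − [H⁺]) = (2.399e-03)² / (0.018 − 2.399e-03) = 3.69e-04.

K_a = 3.69e-04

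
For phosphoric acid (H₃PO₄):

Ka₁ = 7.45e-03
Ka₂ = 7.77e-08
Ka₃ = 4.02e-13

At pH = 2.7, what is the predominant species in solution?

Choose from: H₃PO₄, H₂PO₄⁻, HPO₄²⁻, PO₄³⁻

pKa₁ = 2.13, pKa₂ = 7.11, pKa₃ = 12.40. For a polyprotic acid the predominant species crosses at each pKa: below pKa_n the protonated form dominates, above it the deprotonated form does. At pH = 2.7, the predominant species is H₂PO₄⁻.

H₂PO₄⁻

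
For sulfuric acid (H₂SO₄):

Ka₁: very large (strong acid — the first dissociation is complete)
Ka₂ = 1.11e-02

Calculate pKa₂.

pKa₂ = -log(Ka₂) = -log(1.11e-02) = 1.95.

pK_{a2} = 1.95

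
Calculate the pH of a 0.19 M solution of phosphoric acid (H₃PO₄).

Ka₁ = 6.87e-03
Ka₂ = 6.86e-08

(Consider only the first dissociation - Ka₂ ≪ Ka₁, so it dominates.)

First dissociation dominates. From Ka₁ = [H⁺][HA⁻]/[H₂A], x² + Ka₁·x − Ka₁·C = 0 with C = 0.19 M and Ka₁ = 6.87e-03. Solving: [H⁺] = (−Ka₁ + √(Ka₁² + 4·Ka₁·C)) / 2 = 3.2857e-02 M. pH = -log(3.2857e-02) = 1.48.

pH = 1.48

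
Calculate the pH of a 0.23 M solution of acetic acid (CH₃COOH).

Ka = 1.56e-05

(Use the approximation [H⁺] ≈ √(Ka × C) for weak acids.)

[H⁺] = √(Ka × C) = √(1.56e-05 × 0.23) = 1.8942e-03. pH = -log(1.8942e-03)

pH = 2.72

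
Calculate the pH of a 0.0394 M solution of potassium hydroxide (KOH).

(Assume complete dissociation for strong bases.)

[OH⁻] = 0.0394 M for strong base. pOH = -log[OH⁻] = 1.40, pH = 14 - pOH

pH = 12.60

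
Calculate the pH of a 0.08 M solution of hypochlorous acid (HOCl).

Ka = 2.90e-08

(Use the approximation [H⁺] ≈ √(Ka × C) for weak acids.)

[H⁺] = √(Ka × C) = √(2.90e-08 × 0.08) = 4.8166e-05. pH = -log(4.8166e-05)

pH = 4.32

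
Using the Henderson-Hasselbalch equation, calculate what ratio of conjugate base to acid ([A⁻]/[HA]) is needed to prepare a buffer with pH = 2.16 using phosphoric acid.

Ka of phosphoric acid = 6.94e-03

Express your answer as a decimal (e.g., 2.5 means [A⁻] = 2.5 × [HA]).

pKa = -log(6.94e-03) = 2.1586. pH = pKa + log([A⁻]/[HA]), so log([A⁻]/[HA]) = pH − pKa = 2.16 − 2.1586 = 0.0014. [A⁻]/[HA] = 10^(0.0014) = 1.00

[A⁻]/[HA] = 1.00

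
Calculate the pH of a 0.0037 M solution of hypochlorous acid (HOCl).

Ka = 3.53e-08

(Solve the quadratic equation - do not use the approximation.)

x² + Ka×x - Ka×C = 0. Using quadratic formula: [H⁺] = 1.1411e-05

pH = 4.94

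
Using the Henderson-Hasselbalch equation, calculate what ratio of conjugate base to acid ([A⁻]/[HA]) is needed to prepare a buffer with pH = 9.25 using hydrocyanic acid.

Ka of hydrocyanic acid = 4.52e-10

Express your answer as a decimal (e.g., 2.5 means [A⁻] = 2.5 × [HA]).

pKa = -log(4.52e-10) = 9.3449. pH = pKa + log([A⁻]/[HA]), so log([A⁻]/[HA]) = pH − pKa = 9.25 − 9.3449 = -0.0949. [A⁻]/[HA] = 10^(-0.0949) = 0.804

[A⁻]/[HA] = 0.804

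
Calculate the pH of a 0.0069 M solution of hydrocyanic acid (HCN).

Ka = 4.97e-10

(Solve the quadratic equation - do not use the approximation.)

x² + Ka×x - Ka×C = 0. Using quadratic formula: [H⁺] = 1.8516e-06

pH = 5.73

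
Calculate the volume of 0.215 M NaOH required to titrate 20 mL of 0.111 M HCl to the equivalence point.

At equivalence: moles acid = moles base. moles HCl = 0.111 × 20/1000 = 0.00222 mol. V_base = moles / 0.215 × 1000 = 10.3 mL.

V_{base} = 10.3 mL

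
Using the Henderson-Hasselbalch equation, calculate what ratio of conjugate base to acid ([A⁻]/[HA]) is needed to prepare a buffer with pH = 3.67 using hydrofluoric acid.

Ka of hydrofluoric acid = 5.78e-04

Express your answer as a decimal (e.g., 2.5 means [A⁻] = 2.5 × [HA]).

pKa = -log(5.78e-04) = 3.2381. pH = pKa + log([A⁻]/[HA]), so log([A⁻]/[HA]) = pH − pKa = 3.67 − 3.2381 = 0.4319. [A⁻]/[HA] = 10^(0.4319) = 2.70

[A⁻]/[HA] = 2.70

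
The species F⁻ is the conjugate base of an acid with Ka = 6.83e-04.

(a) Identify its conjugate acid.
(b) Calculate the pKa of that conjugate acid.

(a) The conjugate acid is formed by adding one H⁺ to F⁻, giving HF. (b) pKa = -log(Ka) = -log(6.83e-04) = 3.17.

Conjugate acid: HF; pK_a = 3.17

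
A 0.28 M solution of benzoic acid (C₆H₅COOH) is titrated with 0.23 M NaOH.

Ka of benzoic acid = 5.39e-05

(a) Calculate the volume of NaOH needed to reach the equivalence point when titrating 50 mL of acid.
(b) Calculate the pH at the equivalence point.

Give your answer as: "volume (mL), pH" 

moles acid = 0.28 × 50/1000 = 0.014 mol; V_base = moles/0.23 × 1000 = 60.9 mL. At equivalence only the conjugate base is present: [A⁻] = 0.014/0.111 = 1.2627e-01 M. Kb = Kw/Ka = 1.86e-10; [OH⁻] = √(Kb × [A⁻]) = 4.8402e-06; pOH = 5.32; pH = 14 - pOH = 8.68.

V = 60.9 mL, pH = 8.68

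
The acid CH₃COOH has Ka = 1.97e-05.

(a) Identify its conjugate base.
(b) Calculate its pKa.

(a) The conjugate base is formed by removing one H⁺ from CH₃COOH, giving CH₃COO⁻. (b) pKa = -log(Ka) = -log(1.97e-05) = 4.71.

Conjugate base: CH₃COO⁻; pK_a = 4.71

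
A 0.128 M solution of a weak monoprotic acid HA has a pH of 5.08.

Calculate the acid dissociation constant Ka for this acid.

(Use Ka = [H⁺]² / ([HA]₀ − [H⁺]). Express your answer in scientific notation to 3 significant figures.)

[H⁺] = 10^(−pH) = 10^(−5.08) = 8.318e-06 M. For HA ⇌ H⁺ + A⁻, Ka = [H⁺][A⁻]/[HA] = [H⁺]² / ([HA]₀ − [H⁺]) = (8.318e-06)² / (0.128 − 8.318e-06) = 5.41e-10.

K_a = 5.41e-10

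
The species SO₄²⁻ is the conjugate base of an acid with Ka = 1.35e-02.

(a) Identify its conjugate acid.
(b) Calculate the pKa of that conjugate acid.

(a) The conjugate acid is formed by adding one H⁺ to SO₄²⁻, giving HSO₄⁻. (b) pKa = -log(Ka) = -log(1.35e-02) = 1.87.

Conjugate acid: HSO₄⁻; pK_a = 1.87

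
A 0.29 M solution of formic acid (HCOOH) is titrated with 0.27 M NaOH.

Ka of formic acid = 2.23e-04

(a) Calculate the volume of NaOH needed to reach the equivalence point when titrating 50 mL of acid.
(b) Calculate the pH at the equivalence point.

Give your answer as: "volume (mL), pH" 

moles acid = 0.29 × 50/1000 = 0.0145 mol; V_base = moles/0.27 × 1000 = 53.7 mL. At equivalence only the conjugate base is present: [A⁻] = 0.0145/0.104 = 1.3982e-01 M. Kb = Kw/Ka = 4.48e-11; [OH⁻] = √(Kb × [A⁻]) = 2.5040e-06; pOH = 5.60; pH = 14 - pOH = 8.40.

V = 53.7 mL, pH = 8.40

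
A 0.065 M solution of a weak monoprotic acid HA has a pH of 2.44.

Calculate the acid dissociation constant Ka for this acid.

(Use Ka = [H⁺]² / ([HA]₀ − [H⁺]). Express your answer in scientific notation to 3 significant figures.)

[H⁺] = 10^(−pH) = 10^(−2.44) = 3.631e-03 M. For HA ⇌ H⁺ + A⁻, Ka = [H⁺][A⁻]/[HA] = [H⁺]² / ([HA]₀ − [H⁺]) = (3.631e-03)² / (0.065 − 3.631e-03) = 2.15e-04.

K_a = 2.15e-04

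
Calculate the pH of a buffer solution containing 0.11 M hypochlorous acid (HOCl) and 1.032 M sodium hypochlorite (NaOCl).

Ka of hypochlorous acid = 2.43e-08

pKa = -log(2.43e-08) = 7.61. pH = pKa + log([A⁻]/[HA]) = 7.61 + log(1.032/0.11)

pH = 8.59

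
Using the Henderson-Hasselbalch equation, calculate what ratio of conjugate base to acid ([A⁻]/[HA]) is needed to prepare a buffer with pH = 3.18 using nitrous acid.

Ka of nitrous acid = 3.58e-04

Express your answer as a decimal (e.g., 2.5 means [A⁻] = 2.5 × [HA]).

pKa = -log(3.58e-04) = 3.4461. pH = pKa + log([A⁻]/[HA]), so log([A⁻]/[HA]) = pH − pKa = 3.18 − 3.4461 = -0.2661. [A⁻]/[HA] = 10^(-0.2661) = 0.542

[A⁻]/[HA] = 0.542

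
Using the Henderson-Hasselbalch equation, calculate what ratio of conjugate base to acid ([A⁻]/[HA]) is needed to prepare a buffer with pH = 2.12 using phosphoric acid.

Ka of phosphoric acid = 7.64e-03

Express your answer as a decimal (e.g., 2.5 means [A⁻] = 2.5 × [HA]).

pKa = -log(7.64e-03) = 2.1169. pH = pKa + log([A⁻]/[HA]), so log([A⁻]/[HA]) = pH − pKa = 2.12 − 2.1169 = 0.0031. [A⁻]/[HA] = 10^(0.0031) = 1.01

[A⁻]/[HA] = 1.01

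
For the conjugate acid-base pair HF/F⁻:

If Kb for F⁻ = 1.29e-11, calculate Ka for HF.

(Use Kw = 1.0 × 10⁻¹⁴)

For a conjugate pair Ka × Kb = Kw, so Ka = Kw/Kb = 1.0 × 10⁻¹⁴ / 1.29e-11 = 7.75e-04.

K_a = 7.75e-04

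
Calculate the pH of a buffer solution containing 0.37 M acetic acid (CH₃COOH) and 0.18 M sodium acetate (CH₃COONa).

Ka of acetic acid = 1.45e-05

pKa = -log(1.45e-05) = 4.84. pH = pKa + log([A⁻]/[HA]) = 4.84 + log(0.18/0.37)

pH = 4.53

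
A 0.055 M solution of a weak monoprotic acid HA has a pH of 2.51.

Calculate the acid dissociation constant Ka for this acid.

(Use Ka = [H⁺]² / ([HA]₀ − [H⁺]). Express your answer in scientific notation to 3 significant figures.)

[H⁺] = 10^(−pH) = 10^(−2.51) = 3.090e-03 M. For HA ⇌ H⁺ + A⁻, Ka = [H⁺][A⁻]/[HA] = [H⁺]² / ([HA]₀ − [H⁺]) = (3.090e-03)² / (0.055 − 3.090e-03) = 1.84e-04.

K_a = 1.84e-04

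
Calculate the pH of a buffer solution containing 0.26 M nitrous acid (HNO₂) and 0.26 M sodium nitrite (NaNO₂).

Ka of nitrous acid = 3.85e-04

pKa = -log(3.85e-04) = 3.41. pH = pKa + log([A⁻]/[HA]) = 3.41 + log(0.26/0.26)

pH = 3.41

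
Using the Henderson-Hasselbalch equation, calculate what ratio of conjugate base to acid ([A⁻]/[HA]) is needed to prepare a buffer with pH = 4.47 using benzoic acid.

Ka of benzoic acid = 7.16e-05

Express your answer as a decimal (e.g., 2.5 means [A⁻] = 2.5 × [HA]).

pKa = -log(7.16e-05) = 4.1451. pH = pKa + log([A⁻]/[HA]), so log([A⁻]/[HA]) = pH − pKa = 4.47 − 4.1451 = 0.3249. [A⁻]/[HA] = 10^(0.3249) = 2.11

[A⁻]/[HA] = 2.11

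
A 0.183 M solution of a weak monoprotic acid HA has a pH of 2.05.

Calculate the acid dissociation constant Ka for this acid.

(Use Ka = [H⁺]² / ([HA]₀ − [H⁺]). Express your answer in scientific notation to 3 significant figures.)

[H⁺] = 10^(−pH) = 10^(−2.05) = 8.913e-03 M. For HA ⇌ H⁺ + A⁻, Ka = [H⁺][A⁻]/[HA] = [H⁺]² / ([HA]₀ − [H⁺]) = (8.913e-03)² / (0.183 − 8.913e-03) = 4.56e-04.

K_a = 4.56e-04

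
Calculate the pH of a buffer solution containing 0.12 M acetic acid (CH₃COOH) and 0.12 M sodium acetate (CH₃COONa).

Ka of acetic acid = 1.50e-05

pKa = -log(1.50e-05) = 4.82. pH = pKa + log([A⁻]/[HA]) = 4.82 + log(0.12/0.12)

pH = 4.82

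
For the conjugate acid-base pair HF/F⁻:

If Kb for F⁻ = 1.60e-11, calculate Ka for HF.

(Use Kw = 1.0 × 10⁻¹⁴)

For a conjugate pair Ka × Kb = Kw, so Ka = Kw/Kb = 1.0 × 10⁻¹⁴ / 1.60e-11 = 6.25e-04.

K_a = 6.25e-04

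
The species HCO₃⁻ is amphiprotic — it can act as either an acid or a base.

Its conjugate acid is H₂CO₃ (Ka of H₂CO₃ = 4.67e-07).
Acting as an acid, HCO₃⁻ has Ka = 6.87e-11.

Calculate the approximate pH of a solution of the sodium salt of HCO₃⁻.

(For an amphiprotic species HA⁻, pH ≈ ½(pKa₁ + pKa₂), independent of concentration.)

pKa₁ = -log(4.67e-07) = 6.33; pKa₂ = -log(6.87e-11) = 10.16. For an amphiprotic species, pH ≈ ½(pKa₁ + pKa₂) = ½(6.33 + 10.16) = 8.25.

pH = 8.25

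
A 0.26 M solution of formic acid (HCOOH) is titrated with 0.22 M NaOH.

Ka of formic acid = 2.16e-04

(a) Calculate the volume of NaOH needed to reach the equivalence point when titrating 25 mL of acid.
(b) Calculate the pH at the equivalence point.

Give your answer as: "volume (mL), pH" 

moles acid = 0.26 × 25/1000 = 0.0065 mol; V_base = moles/0.22 × 1000 = 29.5 mL. At equivalence only the conjugate base is present: [A⁻] = 0.0065/0.055 = 1.1917e-01 M. Kb = Kw/Ka = 4.63e-11; [OH⁻] = √(Kb × [A⁻]) = 2.3488e-06; pOH = 5.63; pH = 14 - pOH = 8.37.

V = 29.5 mL, pH = 8.37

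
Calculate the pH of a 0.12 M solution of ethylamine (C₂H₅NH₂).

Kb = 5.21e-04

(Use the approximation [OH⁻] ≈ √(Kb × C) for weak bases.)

[OH⁻] = √(Kb × C) = √(5.21e-04 × 0.12) = 7.9070e-03. pOH = 2.10, pH = 14 - pOH

pH = 11.90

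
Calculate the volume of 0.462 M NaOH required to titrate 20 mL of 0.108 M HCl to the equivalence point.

At equivalence: moles acid = moles base. moles HCl = 0.108 × 20/1000 = 0.00216 mol. V_base = moles / 0.462 × 1000 = 4.7 mL.

V_{base} = 4.7 mL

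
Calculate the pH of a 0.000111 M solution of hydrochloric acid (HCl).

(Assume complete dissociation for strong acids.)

[H⁺] = 0.000111 M for strong acid. pH = -log[H⁺] = -log(0.000111)

pH = 3.95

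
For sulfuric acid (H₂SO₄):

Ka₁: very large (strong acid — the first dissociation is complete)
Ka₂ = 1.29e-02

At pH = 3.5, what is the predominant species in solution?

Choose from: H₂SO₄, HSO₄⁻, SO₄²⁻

The first dissociation is complete, so H₂SO₄ itself is never the predominant species in water; pKa₂ = -log(1.29e-02) = 1.89. For a polyprotic acid the predominant species crosses at each pKa: below pKa_n the protonated form dominates, above it the deprotonated form does. At pH = 3.5, the predominant species is SO₄²⁻.

SO₄²⁻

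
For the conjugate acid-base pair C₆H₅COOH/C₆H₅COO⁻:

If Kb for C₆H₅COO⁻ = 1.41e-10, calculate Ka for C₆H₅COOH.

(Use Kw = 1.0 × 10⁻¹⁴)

For a conjugate pair Ka × Kb = Kw, so Ka = Kw/Kb = 1.0 × 10⁻¹⁴ / 1.41e-10 = 7.09e-05.

K_a = 7.09e-05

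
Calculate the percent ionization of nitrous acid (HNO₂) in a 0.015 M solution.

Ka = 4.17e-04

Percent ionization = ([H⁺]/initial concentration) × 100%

Using Ka equilibrium: x² + Ka×x - Ka×C = 0. Solving: [H⁺] = 2.3012e-03. Percent = (2.3012e-03/0.015) × 100

Percent ionization = 15.3%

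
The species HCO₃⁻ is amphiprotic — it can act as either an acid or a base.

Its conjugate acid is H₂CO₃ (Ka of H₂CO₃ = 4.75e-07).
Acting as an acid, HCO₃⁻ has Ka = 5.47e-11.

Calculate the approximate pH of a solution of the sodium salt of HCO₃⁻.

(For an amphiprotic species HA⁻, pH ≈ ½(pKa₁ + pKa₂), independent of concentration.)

pKa₁ = -log(4.75e-07) = 6.32; pKa₂ = -log(5.47e-11) = 10.26. For an amphiprotic species, pH ≈ ½(pKa₁ + pKa₂) = ½(6.32 + 10.26) = 8.29.

pH = 8.29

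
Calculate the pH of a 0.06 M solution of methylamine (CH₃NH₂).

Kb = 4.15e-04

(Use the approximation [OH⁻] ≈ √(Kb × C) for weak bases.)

[OH⁻] = √(Kb × C) = √(4.15e-04 × 0.06) = 4.9900e-03. pOH = 2.30, pH = 14 - pOH

pH = 11.70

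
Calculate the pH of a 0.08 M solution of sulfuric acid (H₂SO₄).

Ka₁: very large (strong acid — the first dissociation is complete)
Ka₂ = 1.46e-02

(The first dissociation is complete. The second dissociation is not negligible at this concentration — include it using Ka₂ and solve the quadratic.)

First dissociation is complete: [H⁺]₀ = [HSO₄⁻]₀ = C = 0.08 M. Second dissociation HSO₄⁻ ⇌ H⁺ + SO₄²⁻: let x = [SO₄²⁻]. Ka₂ = (C + x)·x / (C − x) = 1.46e-02 → x² + (C + Ka₂)·x − Ka₂·C = 0 → x² + 0.09460·x − 1.168e-03 = 0. x = (−0.09460 + √(0.09460² + 4 × 1.168e-03)) / 2 = 1.1055e-02 M. [H⁺] = C + x = 0.08 + 1.1055e-02 = 9.1055e-02 M. pH = -log(9.1055e-02) = 1.04.

pH = 1.04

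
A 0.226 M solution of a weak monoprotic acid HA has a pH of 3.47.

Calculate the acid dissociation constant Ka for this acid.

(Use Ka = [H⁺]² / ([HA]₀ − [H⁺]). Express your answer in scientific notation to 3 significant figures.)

[H⁺] = 10^(−pH) = 10^(−3.47) = 3.388e-04 M. For HA ⇌ H⁺ + A⁻, Ka = [H⁺][A⁻]/[HA] = [H⁺]² / ([HA]₀ − [H⁺]) = (3.388e-04)² / (0.226 − 3.388e-04) = 5.09e-07.

K_a = 5.09e-07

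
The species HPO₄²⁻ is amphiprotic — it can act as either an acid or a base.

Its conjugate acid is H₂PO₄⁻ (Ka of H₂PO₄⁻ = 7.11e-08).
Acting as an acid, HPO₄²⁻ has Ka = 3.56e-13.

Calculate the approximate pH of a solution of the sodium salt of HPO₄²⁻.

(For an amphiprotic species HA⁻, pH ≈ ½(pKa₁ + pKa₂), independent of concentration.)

pKa₁ = -log(7.11e-08) = 7.15; pKa₂ = -log(3.56e-13) = 12.45. For an amphiprotic species, pH ≈ ½(pKa₁ + pKa₂) = ½(7.15 + 12.45) = 9.80.

pH = 9.80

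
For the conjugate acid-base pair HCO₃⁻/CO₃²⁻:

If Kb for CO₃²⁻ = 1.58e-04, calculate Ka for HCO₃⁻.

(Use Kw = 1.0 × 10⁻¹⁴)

For a conjugate pair Ka × Kb = Kw, so Ka = Kw/Kb = 1.0 × 10⁻¹⁴ / 1.58e-04 = 6.33e-11.

K_a = 6.33e-11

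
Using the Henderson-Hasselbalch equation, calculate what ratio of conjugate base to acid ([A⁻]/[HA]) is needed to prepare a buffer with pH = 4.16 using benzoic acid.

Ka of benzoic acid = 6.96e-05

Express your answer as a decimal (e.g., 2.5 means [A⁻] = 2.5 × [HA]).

pKa = -log(6.96e-05) = 4.1574. pH = pKa + log([A⁻]/[HA]), so log([A⁻]/[HA]) = pH − pKa = 4.16 − 4.1574 = 0.0026. [A⁻]/[HA] = 10^(0.0026) = 1.01

[A⁻]/[HA] = 1.01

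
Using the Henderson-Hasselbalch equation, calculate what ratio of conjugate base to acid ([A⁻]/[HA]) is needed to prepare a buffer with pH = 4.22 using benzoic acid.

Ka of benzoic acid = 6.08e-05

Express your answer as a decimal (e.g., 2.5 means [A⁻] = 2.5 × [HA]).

pKa = -log(6.08e-05) = 4.2161. pH = pKa + log([A⁻]/[HA]), so log([A⁻]/[HA]) = pH − pKa = 4.22 − 4.2161 = 0.0039. [A⁻]/[HA] = 10^(0.0039) = 1.01

[A⁻]/[HA] = 1.01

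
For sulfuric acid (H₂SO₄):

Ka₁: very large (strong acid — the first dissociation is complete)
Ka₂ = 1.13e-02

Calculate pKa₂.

pKa₂ = -log(Ka₂) = -log(1.13e-02) = 1.95.

pK_{a2} = 1.95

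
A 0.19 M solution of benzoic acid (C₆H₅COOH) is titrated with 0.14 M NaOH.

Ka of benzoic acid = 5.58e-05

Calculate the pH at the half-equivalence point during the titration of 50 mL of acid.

At half-equivalence [HA] = [A⁻], so Henderson-Hasselbalch gives pH = pKa = -log(5.58e-05) = 4.25.

pH = pKa = 4.25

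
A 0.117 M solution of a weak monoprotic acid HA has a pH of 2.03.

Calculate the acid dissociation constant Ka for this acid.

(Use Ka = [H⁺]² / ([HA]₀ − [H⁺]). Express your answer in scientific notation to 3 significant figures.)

[H⁺] = 10^(−pH) = 10^(−2.03) = 9.333e-03 M. For HA ⇌ H⁺ + A⁻, Ka = [H⁺][A⁻]/[HA] = [H⁺]² / ([HA]₀ − [H⁺]) = (9.333e-03)² / (0.117 − 9.333e-03) = 8.09e-04.

K_a = 8.09e-04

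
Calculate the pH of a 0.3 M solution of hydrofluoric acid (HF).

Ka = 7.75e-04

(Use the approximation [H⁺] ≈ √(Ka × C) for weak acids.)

[H⁺] = √(Ka × C) = √(7.75e-04 × 0.3) = 1.5248e-02. pH = -log(1.5248e-02)

pH = 1.82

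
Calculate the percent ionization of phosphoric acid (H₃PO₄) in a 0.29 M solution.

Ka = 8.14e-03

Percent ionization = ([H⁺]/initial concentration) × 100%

Using Ka equilibrium: x² + Ka×x - Ka×C = 0. Solving: [H⁺] = 4.4686e-02. Percent = (4.4686e-02/0.29) × 100

Percent ionization = 15.4%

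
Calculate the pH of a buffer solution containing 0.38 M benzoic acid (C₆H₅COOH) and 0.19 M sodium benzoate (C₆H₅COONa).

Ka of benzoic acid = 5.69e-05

pKa = -log(5.69e-05) = 4.24. pH = pKa + log([A⁻]/[HA]) = 4.24 + log(0.19/0.38)

pH = 3.94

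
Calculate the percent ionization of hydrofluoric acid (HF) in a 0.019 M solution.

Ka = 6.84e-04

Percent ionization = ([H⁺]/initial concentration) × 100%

Using Ka equilibrium: x² + Ka×x - Ka×C = 0. Solving: [H⁺] = 3.2792e-03. Percent = (3.2792e-03/0.019) × 100

Percent ionization = 17.3%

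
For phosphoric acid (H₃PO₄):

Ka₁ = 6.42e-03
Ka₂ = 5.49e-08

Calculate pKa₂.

pKa₂ = -log(Ka₂) = -log(5.49e-08) = 7.26.

pK_{a2} = 7.26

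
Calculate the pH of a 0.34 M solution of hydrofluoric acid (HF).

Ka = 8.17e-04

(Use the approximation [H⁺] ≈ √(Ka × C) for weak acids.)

[H⁺] = √(Ka × C) = √(8.17e-04 × 0.34) = 1.6667e-02. pH = -log(1.6667e-02)

pH = 1.78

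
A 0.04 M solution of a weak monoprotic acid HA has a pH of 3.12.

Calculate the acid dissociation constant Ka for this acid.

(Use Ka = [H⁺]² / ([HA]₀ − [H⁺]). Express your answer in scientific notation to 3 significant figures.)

[H⁺] = 10^(−pH) = 10^(−3.12) = 7.586e-04 M. For HA ⇌ H⁺ + A⁻, Ka = [H⁺][A⁻]/[HA] = [H⁺]² / ([HA]₀ − [H⁺]) = (7.586e-04)² / (0.04 − 7.586e-04) = 1.47e-05.

K_a = 1.47e-05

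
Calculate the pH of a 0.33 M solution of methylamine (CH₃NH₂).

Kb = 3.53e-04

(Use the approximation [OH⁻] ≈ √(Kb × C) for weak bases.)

[OH⁻] = √(Kb × C) = √(3.53e-04 × 0.33) = 1.0793e-02. pOH = 1.97, pH = 14 - pOH

pH = 12.03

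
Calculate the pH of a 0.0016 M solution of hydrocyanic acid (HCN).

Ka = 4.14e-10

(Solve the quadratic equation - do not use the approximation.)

x² + Ka×x - Ka×C = 0. Using quadratic formula: [H⁺] = 8.1367e-07

pH = 6.09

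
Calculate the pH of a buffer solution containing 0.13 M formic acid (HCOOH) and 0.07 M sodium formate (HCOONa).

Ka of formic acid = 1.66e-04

pKa = -log(1.66e-04) = 3.78. pH = pKa + log([A⁻]/[HA]) = 3.78 + log(0.07/0.13)

pH = 3.51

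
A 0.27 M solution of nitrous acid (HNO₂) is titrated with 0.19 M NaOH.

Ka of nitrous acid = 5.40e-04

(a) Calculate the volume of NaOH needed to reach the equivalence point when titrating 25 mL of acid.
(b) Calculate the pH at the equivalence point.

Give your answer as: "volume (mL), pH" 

moles acid = 0.27 × 25/1000 = 0.00675 mol; V_base = moles/0.19 × 1000 = 35.5 mL. At equivalence only the conjugate base is present: [A⁻] = 0.00675/0.061 = 1.1152e-01 M. Kb = Kw/Ka = 1.85e-11; [OH⁻] = √(Kb × [A⁻]) = 1.4371e-06; pOH = 5.84; pH = 14 - pOH = 8.16.

V = 35.5 mL, pH = 8.16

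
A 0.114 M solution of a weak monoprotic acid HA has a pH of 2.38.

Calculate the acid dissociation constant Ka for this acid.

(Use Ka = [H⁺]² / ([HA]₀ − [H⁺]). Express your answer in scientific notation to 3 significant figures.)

[H⁺] = 10^(−pH) = 10^(−2.38) = 4.169e-03 M. For HA ⇌ H⁺ + A⁻, Ka = [H⁺][A⁻]/[HA] = [H⁺]² / ([HA]₀ − [H⁺]) = (4.169e-03)² / (0.114 − 4.169e-03) = 1.58e-04.

K_a = 1.58e-04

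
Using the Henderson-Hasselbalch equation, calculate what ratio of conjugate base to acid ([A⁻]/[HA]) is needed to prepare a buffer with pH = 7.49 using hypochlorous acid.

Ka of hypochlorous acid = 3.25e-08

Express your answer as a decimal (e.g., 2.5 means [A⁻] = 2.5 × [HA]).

pKa = -log(3.25e-08) = 7.4881. pH = pKa + log([A⁻]/[HA]), so log([A⁻]/[HA]) = pH − pKa = 7.49 − 7.4881 = 0.0019. [A⁻]/[HA] = 10^(0.0019) = 1.00

[A⁻]/[HA] = 1.00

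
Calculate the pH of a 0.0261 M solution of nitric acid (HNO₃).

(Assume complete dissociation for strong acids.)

[H⁺] = 0.0261 M for strong acid. pH = -log[H⁺] = -log(0.0261)

pH = 1.58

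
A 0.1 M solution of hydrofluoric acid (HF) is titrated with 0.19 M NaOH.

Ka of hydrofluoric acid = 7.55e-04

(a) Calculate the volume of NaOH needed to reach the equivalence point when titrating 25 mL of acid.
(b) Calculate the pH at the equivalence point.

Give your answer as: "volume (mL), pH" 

moles acid = 0.1 × 25/1000 = 0.0025 mol; V_base = moles/0.19 × 1000 = 13.2 mL. At equivalence only the conjugate base is present: [A⁻] = 0.0025/0.038 = 6.5517e-02 M. Kb = Kw/Ka = 1.32e-11; [OH⁻] = √(Kb × [A⁻]) = 9.3155e-07; pOH = 6.03; pH = 14 - pOH = 7.97.

V = 13.2 mL, pH = 7.97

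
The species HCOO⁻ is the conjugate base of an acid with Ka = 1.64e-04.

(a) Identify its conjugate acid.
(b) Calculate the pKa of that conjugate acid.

(a) The conjugate acid is formed by adding one H⁺ to HCOO⁻, giving HCOOH. (b) pKa = -log(Ka) = -log(1.64e-04) = 3.79.

Conjugate acid: HCOOH; pK_a = 3.79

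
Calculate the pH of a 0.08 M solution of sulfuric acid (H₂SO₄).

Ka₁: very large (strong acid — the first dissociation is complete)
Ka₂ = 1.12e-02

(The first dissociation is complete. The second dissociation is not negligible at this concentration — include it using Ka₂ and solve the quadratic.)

First dissociation is complete: [H⁺]₀ = [HSO₄⁻]₀ = C = 0.08 M. Second dissociation HSO₄⁻ ⇌ H⁺ + SO₄²⁻: let x = [SO₄²⁻]. Ka₂ = (C + x)·x / (C − x) = 1.12e-02 → x² + (C + Ka₂)·x − Ka₂·C = 0 → x² + 0.09120·x − 8.960e-04 = 0. x = (−0.09120 + √(0.09120² + 4 × 8.960e-04)) / 2 = 8.9469e-03 M. [H⁺] = C + x = 0.08 + 8.9469e-03 = 8.8947e-02 M. pH = -log(8.8947e-02) = 1.05.

pH = 1.05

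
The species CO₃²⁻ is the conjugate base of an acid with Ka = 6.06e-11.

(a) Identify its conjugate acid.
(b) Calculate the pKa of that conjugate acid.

(a) The conjugate acid is formed by adding one H⁺ to CO₃²⁻, giving HCO₃⁻. (b) pKa = -log(Ka) = -log(6.06e-11) = 10.22.

Conjugate acid: HCO₃⁻; pK_a = 10.22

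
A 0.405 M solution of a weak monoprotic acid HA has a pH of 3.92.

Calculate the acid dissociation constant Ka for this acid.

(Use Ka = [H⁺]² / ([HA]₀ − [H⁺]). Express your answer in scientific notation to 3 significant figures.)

[H⁺] = 10^(−pH) = 10^(−3.92) = 1.202e-04 M. For HA ⇌ H⁺ + A⁻, Ka = [H⁺][A⁻]/[HA] = [H⁺]² / ([HA]₀ − [H⁺]) = (1.202e-04)² / (0.405 − 1.202e-04) = 3.57e-08.

K_a = 3.57e-08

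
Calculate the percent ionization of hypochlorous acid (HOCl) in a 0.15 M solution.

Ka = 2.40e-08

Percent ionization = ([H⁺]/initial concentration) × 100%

Using Ka equilibrium: x² + Ka×x - Ka×C = 0. Solving: [H⁺] = 5.9988e-05. Percent = (5.9988e-05/0.15) × 100

Percent ionization = 0.04%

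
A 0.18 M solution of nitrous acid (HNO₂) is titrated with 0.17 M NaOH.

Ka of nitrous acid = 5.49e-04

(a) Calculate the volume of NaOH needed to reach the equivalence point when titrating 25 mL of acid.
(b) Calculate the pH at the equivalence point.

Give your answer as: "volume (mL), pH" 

moles acid = 0.18 × 25/1000 = 0.0045 mol; V_base = moles/0.17 × 1000 = 26.5 mL. At equivalence only the conjugate base is present: [A⁻] = 0.0045/0.051 = 8.7429e-02 M. Kb = Kw/Ka = 1.82e-11; [OH⁻] = √(Kb × [A⁻]) = 1.2619e-06; pOH = 5.90; pH = 14 - pOH = 8.10.

V = 26.5 mL, pH = 8.10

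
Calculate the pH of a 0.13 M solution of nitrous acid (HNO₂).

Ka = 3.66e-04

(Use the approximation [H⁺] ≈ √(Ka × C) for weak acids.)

[H⁺] = √(Ka × C) = √(3.66e-04 × 0.13) = 6.8978e-03. pH = -log(6.8978e-03)

pH = 2.16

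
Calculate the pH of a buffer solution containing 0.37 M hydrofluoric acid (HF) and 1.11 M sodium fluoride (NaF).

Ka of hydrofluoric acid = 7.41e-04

pKa = -log(7.41e-04) = 3.13. pH = pKa + log([A⁻]/[HA]) = 3.13 + log(1.11/0.37)

pH = 3.61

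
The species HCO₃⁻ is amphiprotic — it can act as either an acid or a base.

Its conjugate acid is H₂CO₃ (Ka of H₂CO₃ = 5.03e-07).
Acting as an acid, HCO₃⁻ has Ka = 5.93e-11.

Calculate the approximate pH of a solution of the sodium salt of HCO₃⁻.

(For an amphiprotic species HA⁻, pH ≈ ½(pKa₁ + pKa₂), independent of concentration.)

pKa₁ = -log(5.03e-07) = 6.30; pKa₂ = -log(5.93e-11) = 10.23. For an amphiprotic species, pH ≈ ½(pKa₁ + pKa₂) = ½(6.30 + 10.23) = 8.26.

pH = 8.26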